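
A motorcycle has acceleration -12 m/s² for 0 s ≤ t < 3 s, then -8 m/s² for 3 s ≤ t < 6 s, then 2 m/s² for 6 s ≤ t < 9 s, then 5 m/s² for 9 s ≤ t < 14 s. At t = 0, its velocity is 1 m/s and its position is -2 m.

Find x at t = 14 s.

On each constant-a segment, Δv = aΔt and Δx = v₀Δt + ½aΔt²; chain segment to segment.
0–3 s: v starts 1 m/s; Δx = 1·3 + ½·-12·3² = -51 m; v ends -35 m/s.
3–6 s: v starts -35 m/s; Δx = -35·3 + ½·-8·3² = -141 m; v ends -59 m/s.
6–9 s: v starts -59 m/s; Δx = -59·3 + ½·2·3² = -168 m; v ends -53 m/s.
9–14 s: v starts -53 m/s; Δx = -53·5 + ½·5·5² = -202.5 m; v ends -28 m/s.
x(14) = -2 + Σ Δx = -564.5 m.

-564.5 m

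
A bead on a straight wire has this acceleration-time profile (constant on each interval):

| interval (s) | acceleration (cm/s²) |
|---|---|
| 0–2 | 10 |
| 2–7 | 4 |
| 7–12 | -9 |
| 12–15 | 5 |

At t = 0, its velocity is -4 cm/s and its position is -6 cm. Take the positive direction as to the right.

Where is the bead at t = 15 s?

On each constant-a segment, Δv = aΔt and Δx = v₀Δt + ½aΔt²; chain segment to segment.
0–2 s: v starts -4 cm/s; Δx = -4·2 + ½·10·2² = 12 cm; v ends 16 cm/s.
2–7 s: v starts 16 cm/s; Δx = 16·5 + ½·4·5² = 130 cm; v ends 36 cm/s.
7–12 s: v starts 36 cm/s; Δx = 36·5 + ½·-9·5² = 67.5 cm; v ends -9 cm/s.
12–15 s: v starts -9 cm/s; Δx = -9·3 + ½·5·3² = -4.5 cm; v ends 6 cm/s.
x(15) = -6 + Σ Δx = 199 cm.

199 cm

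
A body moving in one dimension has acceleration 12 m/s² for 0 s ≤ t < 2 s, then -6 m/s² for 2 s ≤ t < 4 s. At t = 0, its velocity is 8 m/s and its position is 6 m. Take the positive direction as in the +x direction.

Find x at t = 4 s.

98 m

On each constant-a segment, Δv = aΔt and Δx = v₀Δt + ½aΔt²; chain segment to segment.
0–2 s: v starts 8 m/s; Δx = 8·2 + ½·12·2² = 40 m; v ends 32 m/s.
2–4 s: v starts 32 m/s; Δx = 32·2 + ½·-6·2² = 52 m; v ends 20 m/s.
x(4) = 6 + Σ Δx = 98 m.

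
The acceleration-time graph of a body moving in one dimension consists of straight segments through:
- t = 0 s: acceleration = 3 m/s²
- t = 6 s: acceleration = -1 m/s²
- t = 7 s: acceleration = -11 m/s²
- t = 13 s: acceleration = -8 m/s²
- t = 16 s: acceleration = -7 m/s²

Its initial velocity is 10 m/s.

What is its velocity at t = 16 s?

Δv equals the area under the a-t graph; then v = v₀ + Δv.
0–6 s: ½(3 + -1)(6) = 6 m/s
6–7 s: ½(-1 + -11)(1) = -6 m/s
7–13 s: ½(-11 + -8)(6) = -57 m/s
13–16 s: ½(-8 + -7)(3) = -22.5 m/s
Δv = -79.5 m/s, so v(16) = 10 + (-79.5) = -69.5 m/s.

-69.5 m/s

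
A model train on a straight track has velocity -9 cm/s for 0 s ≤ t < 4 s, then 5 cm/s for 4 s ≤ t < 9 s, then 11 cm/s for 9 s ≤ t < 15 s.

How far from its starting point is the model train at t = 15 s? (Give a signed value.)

55 cm

Net displacement equals the area under the velocity-time graph (areas below the axis count negative).
0–4 s: -9 × 4 = -36 cm
4–9 s: 5 × 5 = 25 cm
9–15 s: 11 × 6 = 66 cm
Net displacement = 55 cm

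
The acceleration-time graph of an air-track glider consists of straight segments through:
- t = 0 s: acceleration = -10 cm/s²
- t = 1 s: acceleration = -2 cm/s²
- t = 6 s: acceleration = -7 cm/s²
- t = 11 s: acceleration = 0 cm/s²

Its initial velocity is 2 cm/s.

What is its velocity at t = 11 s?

-44 cm/s

Δv equals the area under the a-t graph; then v = v₀ + Δv.
0–1 s: ½(-10 + -2)(1) = -6 cm/s
1–6 s: ½(-2 + -7)(5) = -22.5 cm/s
6–11 s: ½(-7 + 0)(5) = -17.5 cm/s
Δv = -46 cm/s, so v(11) = 2 + (-46) = -44 cm/s.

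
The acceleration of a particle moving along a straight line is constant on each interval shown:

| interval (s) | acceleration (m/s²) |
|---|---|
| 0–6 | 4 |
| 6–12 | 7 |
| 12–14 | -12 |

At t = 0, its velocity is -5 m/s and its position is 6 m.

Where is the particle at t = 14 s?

386 m

On each constant-a segment, Δv = aΔt and Δx = v₀Δt + ½aΔt²; chain segment to segment.
0–6 s: v starts -5 m/s; Δx = -5·6 + ½·4·6² = 42 m; v ends 19 m/s.
6–12 s: v starts 19 m/s; Δx = 19·6 + ½·7·6² = 240 m; v ends 61 m/s.
12–14 s: v starts 61 m/s; Δx = 61·2 + ½·-12·2² = 98 m; v ends 37 m/s.
x(14) = 6 + Σ Δx = 386 m.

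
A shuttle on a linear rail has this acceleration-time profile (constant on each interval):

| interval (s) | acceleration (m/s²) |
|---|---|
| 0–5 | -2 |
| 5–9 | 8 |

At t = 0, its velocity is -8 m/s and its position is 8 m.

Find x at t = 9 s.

-65 m

On each constant-a segment, Δv = aΔt and Δx = v₀Δt + ½aΔt²; chain segment to segment.
0–5 s: v starts -8 m/s; Δx = -8·5 + ½·-2·5² = -65 m; v ends -18 m/s.
5–9 s: v starts -18 m/s; Δx = -18·4 + ½·8·4² = -8 m; v ends 14 m/s.
x(9) = 8 + Σ Δx = -65 m.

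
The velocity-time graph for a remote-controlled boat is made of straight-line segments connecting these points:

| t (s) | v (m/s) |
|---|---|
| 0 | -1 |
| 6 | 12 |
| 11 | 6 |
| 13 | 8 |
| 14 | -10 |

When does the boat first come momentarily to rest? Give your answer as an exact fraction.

v changes sign on 0–6 s (from -1 to 12); the graph is linear there, so v = 0 at t = 0 + (1)·(6 − 0)/(12 − -1) = 6/13 s.

t = 6/13 s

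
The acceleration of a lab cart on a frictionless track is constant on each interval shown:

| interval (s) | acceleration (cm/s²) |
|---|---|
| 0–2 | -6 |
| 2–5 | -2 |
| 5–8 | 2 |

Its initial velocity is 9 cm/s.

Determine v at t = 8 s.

-3 cm/s

Δv equals the area under the a-t graph; then v = v₀ + Δv.
0–2 s: -6 × 2 = -12 cm/s
2–5 s: -2 × 3 = -6 cm/s
5–8 s: 2 × 3 = 6 cm/s
Δv = -12 cm/s, so v(8) = 9 + (-12) = -3 cm/s.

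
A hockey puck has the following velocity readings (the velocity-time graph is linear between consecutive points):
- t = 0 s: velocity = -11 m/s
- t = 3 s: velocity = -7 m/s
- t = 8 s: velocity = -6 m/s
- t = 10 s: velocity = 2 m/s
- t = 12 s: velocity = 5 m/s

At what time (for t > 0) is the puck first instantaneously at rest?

t = 9.5 s

v changes sign on 8–10 s (from -6 to 2); the graph is linear there, so v = 0 at t = 8 + (6)·(10 − 8)/(2 − -6) = 9.5 s.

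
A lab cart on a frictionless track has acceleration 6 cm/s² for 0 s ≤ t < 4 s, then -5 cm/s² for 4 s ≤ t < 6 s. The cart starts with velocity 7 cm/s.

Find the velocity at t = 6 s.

21 cm/s

Δv equals the area under the a-t graph; then v = v₀ + Δv.
0–4 s: 6 × 4 = 24 cm/s
4–6 s: -5 × 2 = -10 cm/s
Δv = 14 cm/s, so v(6) = 7 + (14) = 21 cm/s.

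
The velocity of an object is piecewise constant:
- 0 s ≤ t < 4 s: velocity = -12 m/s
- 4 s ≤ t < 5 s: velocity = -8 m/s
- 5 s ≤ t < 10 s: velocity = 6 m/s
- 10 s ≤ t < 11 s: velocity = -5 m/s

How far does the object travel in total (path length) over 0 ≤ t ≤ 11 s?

91 m

Distance (not displacement) is the total path length: add the absolute areas under v-t.
0–4 s: |-12| × 4 = 48 m
4–5 s: |-8| × 1 = 8 m
5–10 s: |6| × 5 = 30 m
10–11 s: |-5| × 1 = 5 m
Total distance = 91 m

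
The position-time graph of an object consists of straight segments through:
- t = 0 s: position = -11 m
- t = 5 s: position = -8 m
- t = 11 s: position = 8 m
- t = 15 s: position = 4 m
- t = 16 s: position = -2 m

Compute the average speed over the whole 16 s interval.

Average speed = (total path length)/(elapsed time); on a piecewise-linear x-t graph the path length is Σ|Δx|.
0–5 s: |Δx| = |-8 − -11| = 3 m
5–11 s: |Δx| = |8 − -8| = 16 m
11–15 s: |Δx| = |4 − 8| = 4 m
15–16 s: |Δx| = |-2 − 4| = 6 m
Total path = 29 m; average speed = 29/16 = 1.8125 m/s.

1.8125 m/s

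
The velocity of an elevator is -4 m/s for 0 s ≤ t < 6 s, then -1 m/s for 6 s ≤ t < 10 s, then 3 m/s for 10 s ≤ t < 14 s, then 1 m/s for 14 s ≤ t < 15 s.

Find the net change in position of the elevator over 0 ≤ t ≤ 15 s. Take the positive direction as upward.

Net displacement equals the area under the velocity-time graph (areas below the axis count negative).
0–6 s: -4 × 6 = -24 m
6–10 s: -1 × 4 = -4 m
10–14 s: 3 × 4 = 12 m
14–15 s: 1 × 1 = 1 m
Net displacement = -15 m

-15 m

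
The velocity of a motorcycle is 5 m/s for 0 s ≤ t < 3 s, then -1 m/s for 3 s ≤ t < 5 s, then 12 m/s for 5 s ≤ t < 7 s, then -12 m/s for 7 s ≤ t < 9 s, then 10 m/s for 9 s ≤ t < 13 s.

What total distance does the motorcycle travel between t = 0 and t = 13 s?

Distance (not displacement) is the total path length: add the absolute areas under v-t.
0–3 s: |5| × 3 = 15 m
3–5 s: |-1| × 2 = 2 m
5–7 s: |12| × 2 = 24 m
7–9 s: |-12| × 2 = 24 m
9–13 s: |10| × 4 = 40 m
Total distance = 105 m

105 m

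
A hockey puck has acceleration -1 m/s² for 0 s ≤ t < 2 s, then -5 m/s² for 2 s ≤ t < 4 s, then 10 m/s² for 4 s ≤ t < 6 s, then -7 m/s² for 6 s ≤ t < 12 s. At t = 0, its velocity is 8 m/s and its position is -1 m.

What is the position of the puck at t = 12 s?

On each constant-a segment, Δv = aΔt and Δx = v₀Δt + ½aΔt²; chain segment to segment.
0–2 s: v starts 8 m/s; Δx = 8·2 + ½·-1·2² = 14 m; v ends 6 m/s.
2–4 s: v starts 6 m/s; Δx = 6·2 + ½·-5·2² = 2 m; v ends -4 m/s.
4–6 s: v starts -4 m/s; Δx = -4·2 + ½·10·2² = 12 m; v ends 16 m/s.
6–12 s: v starts 16 m/s; Δx = 16·6 + ½·-7·6² = -30 m; v ends -26 m/s.
x(12) = -1 + Σ Δx = -3 m.

-3 m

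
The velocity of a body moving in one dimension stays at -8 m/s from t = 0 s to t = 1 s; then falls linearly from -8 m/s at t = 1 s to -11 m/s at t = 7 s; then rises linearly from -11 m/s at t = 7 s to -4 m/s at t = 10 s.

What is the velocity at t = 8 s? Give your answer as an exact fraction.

-26/3 m/s

On 7–10 s the graph is linear from -11 to -4 m/s: v(8) = -11 + (-4 − -11)·(8 − 7)/(10 − 7) = -26/3 m/s.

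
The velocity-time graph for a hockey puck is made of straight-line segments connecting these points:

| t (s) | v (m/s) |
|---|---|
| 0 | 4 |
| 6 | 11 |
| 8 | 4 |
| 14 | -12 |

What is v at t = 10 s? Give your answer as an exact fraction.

-4/3 m/s

On 8–14 s the graph is linear from 4 to -12 m/s: v(10) = 4 + (-12 − 4)·(10 − 8)/(14 − 8) = -4/3 m/s.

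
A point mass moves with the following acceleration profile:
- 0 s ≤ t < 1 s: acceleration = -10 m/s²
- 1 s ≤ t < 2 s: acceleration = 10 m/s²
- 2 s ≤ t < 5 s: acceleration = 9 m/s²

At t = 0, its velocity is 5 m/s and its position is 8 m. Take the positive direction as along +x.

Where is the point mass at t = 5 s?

On each constant-a segment, Δv = aΔt and Δx = v₀Δt + ½aΔt²; chain segment to segment.
0–1 s: v starts 5 m/s; Δx = 5·1 + ½·-10·1² = 0 m; v ends -5 m/s.
1–2 s: v starts -5 m/s; Δx = -5·1 + ½·10·1² = 0 m; v ends 5 m/s.
2–5 s: v starts 5 m/s; Δx = 5·3 + ½·9·3² = 55.5 m; v ends 32 m/s.
x(5) = 8 + Σ Δx = 63.5 m.

63.5 m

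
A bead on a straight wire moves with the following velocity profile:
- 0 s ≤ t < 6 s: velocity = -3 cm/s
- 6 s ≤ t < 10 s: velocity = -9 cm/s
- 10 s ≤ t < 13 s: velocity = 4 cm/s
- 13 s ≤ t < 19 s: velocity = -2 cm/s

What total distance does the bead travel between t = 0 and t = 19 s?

Distance (not displacement) is the total path length: add the absolute areas under v-t.
0–6 s: |-3| × 6 = 18 cm
6–10 s: |-9| × 4 = 36 cm
10–13 s: |4| × 3 = 12 cm
13–19 s: |-2| × 6 = 12 cm
Total distance = 78 cm

78 cm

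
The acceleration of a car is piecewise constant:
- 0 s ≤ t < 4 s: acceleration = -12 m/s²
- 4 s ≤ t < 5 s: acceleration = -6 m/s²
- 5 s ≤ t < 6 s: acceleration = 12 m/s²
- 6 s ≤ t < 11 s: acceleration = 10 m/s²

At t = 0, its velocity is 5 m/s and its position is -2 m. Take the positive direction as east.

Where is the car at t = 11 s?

-227 m

On each constant-a segment, Δv = aΔt and Δx = v₀Δt + ½aΔt²; chain segment to segment.
0–4 s: v starts 5 m/s; Δx = 5·4 + ½·-12·4² = -76 m; v ends -43 m/s.
4–5 s: v starts -43 m/s; Δx = -43·1 + ½·-6·1² = -46 m; v ends -49 m/s.
5–6 s: v starts -49 m/s; Δx = -49·1 + ½·12·1² = -43 m; v ends -37 m/s.
6–11 s: v starts -37 m/s; Δx = -37·5 + ½·10·5² = -60 m; v ends 13 m/s.
x(11) = -2 + Σ Δx = -227 m.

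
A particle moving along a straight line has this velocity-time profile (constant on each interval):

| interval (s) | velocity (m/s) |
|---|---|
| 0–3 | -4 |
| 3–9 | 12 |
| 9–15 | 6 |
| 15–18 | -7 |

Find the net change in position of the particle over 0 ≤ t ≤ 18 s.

75 m

Displacement is the signed area under the v-t curve.
0–3 s: -4 × 3 = -12 m
3–9 s: 12 × 6 = 72 m
9–15 s: 6 × 6 = 36 m
15–18 s: -7 × 3 = -21 m
Net displacement = 75 m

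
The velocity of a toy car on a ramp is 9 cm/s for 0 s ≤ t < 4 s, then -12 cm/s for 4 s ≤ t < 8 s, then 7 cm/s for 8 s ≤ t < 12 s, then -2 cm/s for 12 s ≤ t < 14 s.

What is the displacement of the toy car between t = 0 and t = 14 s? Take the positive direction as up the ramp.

12 cm

Net displacement equals the area under the velocity-time graph (areas below the axis count negative).
0–4 s: 9 × 4 = 36 cm
4–8 s: -12 × 4 = -48 cm
8–12 s: 7 × 4 = 28 cm
12–14 s: -2 × 2 = -4 cm
Net displacement = 12 cm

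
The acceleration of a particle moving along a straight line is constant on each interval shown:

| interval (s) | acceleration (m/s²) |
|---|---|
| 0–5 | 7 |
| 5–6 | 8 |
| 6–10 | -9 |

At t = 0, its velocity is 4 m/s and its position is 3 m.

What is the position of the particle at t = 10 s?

On each constant-a segment, Δv = aΔt and Δx = v₀Δt + ½aΔt²; chain segment to segment.
0–5 s: v starts 4 m/s; Δx = 4·5 + ½·7·5² = 107.5 m; v ends 39 m/s.
5–6 s: v starts 39 m/s; Δx = 39·1 + ½·8·1² = 43 m; v ends 47 m/s.
6–10 s: v starts 47 m/s; Δx = 47·4 + ½·-9·4² = 116 m; v ends 11 m/s.
x(10) = 3 + Σ Δx = 269.5 m.

269.5 m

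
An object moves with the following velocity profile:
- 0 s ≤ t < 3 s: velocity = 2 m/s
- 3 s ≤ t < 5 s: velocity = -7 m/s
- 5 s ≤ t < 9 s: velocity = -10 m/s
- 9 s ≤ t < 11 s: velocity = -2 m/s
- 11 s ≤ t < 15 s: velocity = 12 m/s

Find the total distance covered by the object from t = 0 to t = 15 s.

112 m

Distance (not displacement) is the total path length: add the absolute areas under v-t.
0–3 s: |2| × 3 = 6 m
3–5 s: |-7| × 2 = 14 m
5–9 s: |-10| × 4 = 40 m
9–11 s: |-2| × 2 = 4 m
11–15 s: |12| × 4 = 48 m
Total distance = 112 m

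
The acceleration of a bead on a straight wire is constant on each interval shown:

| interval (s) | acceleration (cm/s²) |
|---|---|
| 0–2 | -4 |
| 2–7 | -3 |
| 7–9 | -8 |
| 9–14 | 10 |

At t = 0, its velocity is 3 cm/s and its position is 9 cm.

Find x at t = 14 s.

On each constant-a segment, Δv = aΔt and Δx = v₀Δt + ½aΔt²; chain segment to segment.
0–2 s: v starts 3 cm/s; Δx = 3·2 + ½·-4·2² = -2 cm; v ends -5 cm/s.
2–7 s: v starts -5 cm/s; Δx = -5·5 + ½·-3·5² = -62.5 cm; v ends -20 cm/s.
7–9 s: v starts -20 cm/s; Δx = -20·2 + ½·-8·2² = -56 cm; v ends -36 cm/s.
9–14 s: v starts -36 cm/s; Δx = -36·5 + ½·10·5² = -55 cm; v ends 14 cm/s.
x(14) = 9 + Σ Δx = -166.5 cm.

-166.5 cm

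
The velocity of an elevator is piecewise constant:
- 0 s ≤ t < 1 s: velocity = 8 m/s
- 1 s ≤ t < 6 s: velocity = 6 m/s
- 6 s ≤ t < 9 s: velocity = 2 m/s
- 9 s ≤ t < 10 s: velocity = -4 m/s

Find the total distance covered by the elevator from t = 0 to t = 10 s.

Total distance travelled is ∫|v| dt — sum the magnitudes of each area piece.
0–1 s: |8| × 1 = 8 m
1–6 s: |6| × 5 = 30 m
6–9 s: |2| × 3 = 6 m
9–10 s: |-4| × 1 = 4 m
Total distance = 48 m

48 m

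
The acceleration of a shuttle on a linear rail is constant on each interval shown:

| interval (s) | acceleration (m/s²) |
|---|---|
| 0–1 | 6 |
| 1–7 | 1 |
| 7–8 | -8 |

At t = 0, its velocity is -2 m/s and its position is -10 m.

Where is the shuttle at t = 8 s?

39 m

On each constant-a segment, Δv = aΔt and Δx = v₀Δt + ½aΔt²; chain segment to segment.
0–1 s: v starts -2 m/s; Δx = -2·1 + ½·6·1² = 1 m; v ends 4 m/s.
1–7 s: v starts 4 m/s; Δx = 4·6 + ½·1·6² = 42 m; v ends 10 m/s.
7–8 s: v starts 10 m/s; Δx = 10·1 + ½·-8·1² = 6 m; v ends 2 m/s.
x(8) = -10 + Σ Δx = 39 m.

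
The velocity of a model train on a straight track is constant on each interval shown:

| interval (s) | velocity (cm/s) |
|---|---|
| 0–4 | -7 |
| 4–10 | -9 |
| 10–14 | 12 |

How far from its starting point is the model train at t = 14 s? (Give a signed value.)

-34 cm

Displacement is the signed area under the v-t curve.
0–4 s: -7 × 4 = -28 cm
4–10 s: -9 × 6 = -54 cm
10–14 s: 12 × 4 = 48 cm
Net displacement = -34 cm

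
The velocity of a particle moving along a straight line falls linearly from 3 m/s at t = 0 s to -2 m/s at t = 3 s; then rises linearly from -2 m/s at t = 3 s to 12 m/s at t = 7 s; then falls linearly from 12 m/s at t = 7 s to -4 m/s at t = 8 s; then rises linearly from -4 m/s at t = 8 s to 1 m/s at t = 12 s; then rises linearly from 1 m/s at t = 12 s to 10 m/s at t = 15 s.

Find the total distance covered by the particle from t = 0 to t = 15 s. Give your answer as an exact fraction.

1867/35 m

Total distance travelled is ∫|v| dt — sum the magnitudes of each area piece.
0–3 s: v = 0 at t = 1.8 s; triangle areas 2.7 + 1.2 = 3.9 m
3–7 s: v = 0 at t = 25/7 s; triangle areas 4/7 + 144/7 = 148/7 m
7–8 s: v = 0 at t = 7.75 s; triangle areas 4.5 + 0.5 = 5 m
8–12 s: v = 0 at t = 11.2 s; triangle areas 6.4 + 0.4 = 6.8 m
12–15 s: |½(1 + 10)(3)| = 16.5 m
Total distance = 1867/35 m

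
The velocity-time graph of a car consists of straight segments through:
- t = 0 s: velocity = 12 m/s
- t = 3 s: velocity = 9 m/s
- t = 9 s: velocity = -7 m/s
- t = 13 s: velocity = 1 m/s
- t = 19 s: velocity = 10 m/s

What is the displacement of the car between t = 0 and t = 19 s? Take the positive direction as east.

Displacement is the signed area under the v-t curve.
0–3 s: ½(12 + 9)(3) = 31.5 m
3–9 s: ½(9 + -7)(6) = 6 m
9–13 s: ½(-7 + 1)(4) = -12 m
13–19 s: ½(1 + 10)(6) = 33 m
Net displacement = 58.5 m

58.5 m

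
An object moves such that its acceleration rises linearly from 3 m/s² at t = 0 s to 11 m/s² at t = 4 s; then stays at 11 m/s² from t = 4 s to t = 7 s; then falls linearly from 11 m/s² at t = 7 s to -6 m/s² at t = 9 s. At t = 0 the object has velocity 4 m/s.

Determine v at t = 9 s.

Δv equals the area under the a-t graph; then v = v₀ + Δv.
0–4 s: ½(3 + 11)(4) = 28 m/s
4–7 s: 11 × 3 = 33 m/s
7–9 s: ½(11 + -6)(2) = 5 m/s
Δv = 66 m/s, so v(9) = 4 + (66) = 70 m/s.

70 m/s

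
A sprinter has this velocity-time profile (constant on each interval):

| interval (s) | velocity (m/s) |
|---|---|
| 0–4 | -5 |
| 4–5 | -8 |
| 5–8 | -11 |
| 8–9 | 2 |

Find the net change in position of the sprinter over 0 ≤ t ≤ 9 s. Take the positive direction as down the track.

-59 m

Net displacement equals the area under the velocity-time graph (areas below the axis count negative).
0–4 s: -5 × 4 = -20 m
4–5 s: -8 × 1 = -8 m
5–8 s: -11 × 3 = -33 m
8–9 s: 2 × 1 = 2 m
Net displacement = -59 m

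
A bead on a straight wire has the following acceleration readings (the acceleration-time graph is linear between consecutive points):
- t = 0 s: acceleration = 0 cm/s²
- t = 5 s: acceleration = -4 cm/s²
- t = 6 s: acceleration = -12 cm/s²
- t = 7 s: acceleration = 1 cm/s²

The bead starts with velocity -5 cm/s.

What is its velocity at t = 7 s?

-28.5 cm/s

Δv equals the area under the a-t graph; then v = v₀ + Δv.
0–5 s: ½(0 + -4)(5) = -10 cm/s
5–6 s: ½(-4 + -12)(1) = -8 cm/s
6–7 s: ½(-12 + 1)(1) = -5.5 cm/s
Δv = -23.5 cm/s, so v(7) = -5 + (-23.5) = -28.5 cm/s.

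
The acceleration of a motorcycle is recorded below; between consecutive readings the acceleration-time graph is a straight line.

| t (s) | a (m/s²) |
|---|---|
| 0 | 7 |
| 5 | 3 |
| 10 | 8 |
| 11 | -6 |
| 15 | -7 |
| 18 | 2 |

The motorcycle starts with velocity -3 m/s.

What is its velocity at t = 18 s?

Δv equals the area under the a-t graph; then v = v₀ + Δv.
0–5 s: ½(7 + 3)(5) = 25 m/s
5–10 s: ½(3 + 8)(5) = 27.5 m/s
10–11 s: ½(8 + -6)(1) = 1 m/s
11–15 s: ½(-6 + -7)(4) = -26 m/s
15–18 s: ½(-7 + 2)(3) = -7.5 m/s
Δv = 20 m/s, so v(18) = -3 + (20) = 17 m/s.

17 m/s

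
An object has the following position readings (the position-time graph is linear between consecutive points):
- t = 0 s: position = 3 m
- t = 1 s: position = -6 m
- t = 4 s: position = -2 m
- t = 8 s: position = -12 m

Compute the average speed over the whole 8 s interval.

Average speed = (total path length)/(elapsed time); on a piecewise-linear x-t graph the path length is Σ|Δx|.
0–1 s: |Δx| = |-6 − 3| = 9 m
1–4 s: |Δx| = |-2 − -6| = 4 m
4–8 s: |Δx| = |-12 − -2| = 10 m
Total path = 23 m; average speed = 23/8 = 2.875 m/s.

2.875 m/s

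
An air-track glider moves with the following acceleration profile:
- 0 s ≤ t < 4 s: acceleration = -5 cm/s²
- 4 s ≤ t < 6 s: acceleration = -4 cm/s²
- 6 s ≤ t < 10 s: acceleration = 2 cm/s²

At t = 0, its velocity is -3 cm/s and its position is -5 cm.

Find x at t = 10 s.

On each constant-a segment, Δv = aΔt and Δx = v₀Δt + ½aΔt²; chain segment to segment.
0–4 s: v starts -3 cm/s; Δx = -3·4 + ½·-5·4² = -52 cm; v ends -23 cm/s.
4–6 s: v starts -23 cm/s; Δx = -23·2 + ½·-4·2² = -54 cm; v ends -31 cm/s.
6–10 s: v starts -31 cm/s; Δx = -31·4 + ½·2·4² = -108 cm; v ends -23 cm/s.
x(10) = -5 + Σ Δx = -219 cm.

-219 cm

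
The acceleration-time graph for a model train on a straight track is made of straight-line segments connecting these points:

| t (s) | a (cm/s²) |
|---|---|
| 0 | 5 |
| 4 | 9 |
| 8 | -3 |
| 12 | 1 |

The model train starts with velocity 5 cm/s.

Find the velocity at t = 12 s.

41 cm/s

Δv equals the area under the a-t graph; then v = v₀ + Δv.
0–4 s: ½(5 + 9)(4) = 28 cm/s
4–8 s: ½(9 + -3)(4) = 12 cm/s
8–12 s: ½(-3 + 1)(4) = -4 cm/s
Δv = 36 cm/s, so v(12) = 5 + (36) = 41 cm/s.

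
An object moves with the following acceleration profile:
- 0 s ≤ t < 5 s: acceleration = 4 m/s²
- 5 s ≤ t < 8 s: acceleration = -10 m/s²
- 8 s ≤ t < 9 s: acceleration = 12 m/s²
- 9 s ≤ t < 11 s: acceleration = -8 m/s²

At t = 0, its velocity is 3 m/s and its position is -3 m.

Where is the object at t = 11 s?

On each constant-a segment, Δv = aΔt and Δx = v₀Δt + ½aΔt²; chain segment to segment.
0–5 s: v starts 3 m/s; Δx = 3·5 + ½·4·5² = 65 m; v ends 23 m/s.
5–8 s: v starts 23 m/s; Δx = 23·3 + ½·-10·3² = 24 m; v ends -7 m/s.
8–9 s: v starts -7 m/s; Δx = -7·1 + ½·12·1² = -1 m; v ends 5 m/s.
9–11 s: v starts 5 m/s; Δx = 5·2 + ½·-8·2² = -6 m; v ends -11 m/s.
x(11) = -3 + Σ Δx = 79 m.

79 m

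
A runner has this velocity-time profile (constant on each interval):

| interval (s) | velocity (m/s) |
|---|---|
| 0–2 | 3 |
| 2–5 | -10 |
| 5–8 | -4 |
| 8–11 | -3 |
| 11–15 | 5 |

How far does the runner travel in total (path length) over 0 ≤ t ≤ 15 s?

Distance (not displacement) is the total path length: add the absolute areas under v-t.
0–2 s: |3| × 2 = 6 m
2–5 s: |-10| × 3 = 30 m
5–8 s: |-4| × 3 = 12 m
8–11 s: |-3| × 3 = 9 m
11–15 s: |5| × 4 = 20 m
Total distance = 77 m

77 m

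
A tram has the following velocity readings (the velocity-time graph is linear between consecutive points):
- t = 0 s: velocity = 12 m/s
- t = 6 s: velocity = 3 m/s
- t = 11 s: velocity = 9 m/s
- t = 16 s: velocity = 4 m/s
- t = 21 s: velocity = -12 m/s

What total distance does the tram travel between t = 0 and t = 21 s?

132.5 m

Distance (not displacement) is the total path length: add the absolute areas under v-t.
0–6 s: |½(12 + 3)(6)| = 45 m
6–11 s: |½(3 + 9)(5)| = 30 m
11–16 s: |½(9 + 4)(5)| = 32.5 m
16–21 s: v = 0 at t = 17.25 s; triangle areas 2.5 + 22.5 = 25 m
Total distance = 132.5 m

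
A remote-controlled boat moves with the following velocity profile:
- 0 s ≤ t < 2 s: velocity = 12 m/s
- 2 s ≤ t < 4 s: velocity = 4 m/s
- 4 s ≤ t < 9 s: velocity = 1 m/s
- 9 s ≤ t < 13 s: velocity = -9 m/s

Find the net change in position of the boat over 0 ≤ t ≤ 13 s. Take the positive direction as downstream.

1 m

Displacement is the signed area under the v-t curve.
0–2 s: 12 × 2 = 24 m
2–4 s: 4 × 2 = 8 m
4–9 s: 1 × 5 = 5 m
9–13 s: -9 × 4 = -36 m
Net displacement = 1 m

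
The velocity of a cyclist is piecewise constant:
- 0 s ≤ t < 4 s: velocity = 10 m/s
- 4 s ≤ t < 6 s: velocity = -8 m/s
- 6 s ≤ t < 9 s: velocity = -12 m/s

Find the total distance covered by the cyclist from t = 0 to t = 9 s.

92 m

Total distance travelled is ∫|v| dt — sum the magnitudes of each area piece.
0–4 s: |10| × 4 = 40 m
4–6 s: |-8| × 2 = 16 m
6–9 s: |-12| × 3 = 36 m
Total distance = 92 m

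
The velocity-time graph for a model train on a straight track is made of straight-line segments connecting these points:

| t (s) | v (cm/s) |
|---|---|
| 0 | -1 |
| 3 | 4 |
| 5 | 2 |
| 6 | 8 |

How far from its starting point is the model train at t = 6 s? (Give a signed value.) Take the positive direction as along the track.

Net displacement equals the area under the velocity-time graph (areas below the axis count negative).
0–3 s: ½(-1 + 4)(3) = 4.5 cm
3–5 s: ½(4 + 2)(2) = 6 cm
5–6 s: ½(2 + 8)(1) = 5 cm
Net displacement = 15.5 cm

15.5 cm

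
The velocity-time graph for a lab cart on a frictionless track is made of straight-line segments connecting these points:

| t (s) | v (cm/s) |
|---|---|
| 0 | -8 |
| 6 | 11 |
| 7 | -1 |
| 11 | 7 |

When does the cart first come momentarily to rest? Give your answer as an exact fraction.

t = 48/19 s

v changes sign on 0–6 s (from -8 to 11); the graph is linear there, so v = 0 at t = 0 + (8)·(6 − 0)/(11 − -8) = 48/19 s.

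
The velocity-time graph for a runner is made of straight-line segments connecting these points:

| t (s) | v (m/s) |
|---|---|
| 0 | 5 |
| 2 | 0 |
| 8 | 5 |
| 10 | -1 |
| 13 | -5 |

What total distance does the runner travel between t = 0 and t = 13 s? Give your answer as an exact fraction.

Distance (not displacement) is the total path length: add the absolute areas under v-t.
0–2 s: |½(5 + 0)(2)| = 5 m
2–8 s: |½(0 + 5)(6)| = 15 m
8–10 s: v = 0 at t = 29/3 s; triangle areas 25/6 + 1/6 = 13/3 m
10–13 s: |½(-1 + -5)(3)| = 9 m
Total distance = 100/3 m

100/3 m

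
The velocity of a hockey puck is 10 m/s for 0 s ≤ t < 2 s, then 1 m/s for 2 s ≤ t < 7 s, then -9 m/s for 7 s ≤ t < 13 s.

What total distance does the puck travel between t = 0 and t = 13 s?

Distance (not displacement) is the total path length: add the absolute areas under v-t.
0–2 s: |10| × 2 = 20 m
2–7 s: |1| × 5 = 5 m
7–13 s: |-9| × 6 = 54 m
Total distance = 79 m

79 m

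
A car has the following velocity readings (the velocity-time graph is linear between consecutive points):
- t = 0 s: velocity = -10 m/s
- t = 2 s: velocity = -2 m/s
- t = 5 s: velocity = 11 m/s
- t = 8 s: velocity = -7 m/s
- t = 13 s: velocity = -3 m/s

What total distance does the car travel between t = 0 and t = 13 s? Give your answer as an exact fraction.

Distance (not displacement) is the total path length: add the absolute areas under v-t.
0–2 s: |½(-10 + -2)(2)| = 12 m
2–5 s: v = 0 at t = 32/13 s; triangle areas 6/13 + 363/26 = 375/26 m
5–8 s: v = 0 at t = 41/6 s; triangle areas 121/12 + 49/12 = 85/6 m
8–13 s: |½(-7 + -3)(5)| = 25 m
Total distance = 2558/39 m

2558/39 m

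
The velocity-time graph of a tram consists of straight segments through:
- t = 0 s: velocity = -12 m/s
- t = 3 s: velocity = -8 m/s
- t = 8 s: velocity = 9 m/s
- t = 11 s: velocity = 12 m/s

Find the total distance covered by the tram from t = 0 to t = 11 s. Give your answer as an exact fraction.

1408/17 m

Distance (not displacement) is the total path length: add the absolute areas under v-t.
0–3 s: |½(-12 + -8)(3)| = 30 m
3–8 s: v = 0 at t = 91/17 s; triangle areas 160/17 + 405/34 = 725/34 m
8–11 s: |½(9 + 12)(3)| = 31.5 m
Total distance = 1408/17 m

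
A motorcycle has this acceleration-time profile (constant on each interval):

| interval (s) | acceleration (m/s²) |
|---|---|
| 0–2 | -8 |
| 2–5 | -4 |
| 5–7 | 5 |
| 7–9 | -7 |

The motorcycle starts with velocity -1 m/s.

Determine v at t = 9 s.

-33 m/s

Δv equals the area under the a-t graph; then v = v₀ + Δv.
0–2 s: -8 × 2 = -16 m/s
2–5 s: -4 × 3 = -12 m/s
5–7 s: 5 × 2 = 10 m/s
7–9 s: -7 × 2 = -14 m/s
Δv = -32 m/s, so v(9) = -1 + (-32) = -33 m/s.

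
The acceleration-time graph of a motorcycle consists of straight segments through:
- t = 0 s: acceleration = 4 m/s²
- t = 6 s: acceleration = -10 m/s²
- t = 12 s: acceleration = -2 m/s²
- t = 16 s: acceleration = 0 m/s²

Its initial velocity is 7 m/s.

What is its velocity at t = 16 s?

Δv equals the area under the a-t graph; then v = v₀ + Δv.
0–6 s: ½(4 + -10)(6) = -18 m/s
6–12 s: ½(-10 + -2)(6) = -36 m/s
12–16 s: ½(-2 + 0)(4) = -4 m/s
Δv = -58 m/s, so v(16) = 7 + (-58) = -51 m/s.

-51 m/s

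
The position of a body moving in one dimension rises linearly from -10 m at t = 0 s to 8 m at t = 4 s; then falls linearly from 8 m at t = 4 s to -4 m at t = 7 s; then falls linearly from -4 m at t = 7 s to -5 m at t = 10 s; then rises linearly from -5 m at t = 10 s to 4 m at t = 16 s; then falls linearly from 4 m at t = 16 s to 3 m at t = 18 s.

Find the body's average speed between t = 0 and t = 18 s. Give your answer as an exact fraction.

41/18 m/s

Average speed = (total path length)/(elapsed time); on a piecewise-linear x-t graph the path length is Σ|Δx|.
0–4 s: |Δx| = |8 − -10| = 18 m
4–7 s: |Δx| = |-4 − 8| = 12 m
7–10 s: |Δx| = |-5 − -4| = 1 m
10–16 s: |Δx| = |4 − -5| = 9 m
16–18 s: |Δx| = |3 − 4| = 1 m
Total path = 41 m; average speed = 41/18 = 41/18 m/s.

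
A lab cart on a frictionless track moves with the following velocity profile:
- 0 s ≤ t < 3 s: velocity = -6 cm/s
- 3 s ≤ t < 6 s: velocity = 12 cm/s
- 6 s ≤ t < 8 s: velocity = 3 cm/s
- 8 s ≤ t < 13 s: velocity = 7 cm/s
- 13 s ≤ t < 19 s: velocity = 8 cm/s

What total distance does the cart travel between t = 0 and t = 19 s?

143 cm

Total distance travelled is ∫|v| dt — sum the magnitudes of each area piece.
0–3 s: |-6| × 3 = 18 cm
3–6 s: |12| × 3 = 36 cm
6–8 s: |3| × 2 = 6 cm
8–13 s: |7| × 5 = 35 cm
13–19 s: |8| × 6 = 48 cm
Total distance = 143 cm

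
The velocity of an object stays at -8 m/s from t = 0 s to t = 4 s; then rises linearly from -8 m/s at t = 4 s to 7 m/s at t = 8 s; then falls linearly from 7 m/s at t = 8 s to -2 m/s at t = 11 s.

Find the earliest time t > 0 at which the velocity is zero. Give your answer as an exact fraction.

v changes sign on 4–8 s (from -8 to 7); the graph is linear there, so v = 0 at t = 4 + (8)·(8 − 4)/(7 − -8) = 92/15 s.

t = 92/15 s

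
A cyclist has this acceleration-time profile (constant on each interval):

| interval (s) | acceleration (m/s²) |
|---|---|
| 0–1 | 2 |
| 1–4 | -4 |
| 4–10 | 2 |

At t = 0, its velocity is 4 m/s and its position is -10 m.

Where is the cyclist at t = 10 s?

-5 m

On each constant-a segment, Δv = aΔt and Δx = v₀Δt + ½aΔt²; chain segment to segment.
0–1 s: v starts 4 m/s; Δx = 4·1 + ½·2·1² = 5 m; v ends 6 m/s.
1–4 s: v starts 6 m/s; Δx = 6·3 + ½·-4·3² = 0 m; v ends -6 m/s.
4–10 s: v starts -6 m/s; Δx = -6·6 + ½·2·6² = 0 m; v ends 6 m/s.
x(10) = -10 + Σ Δx = -5 m.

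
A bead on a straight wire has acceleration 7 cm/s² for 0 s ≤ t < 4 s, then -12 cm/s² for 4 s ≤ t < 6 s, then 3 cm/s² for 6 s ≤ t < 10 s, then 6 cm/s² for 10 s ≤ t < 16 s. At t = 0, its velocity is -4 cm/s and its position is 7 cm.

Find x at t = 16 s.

On each constant-a segment, Δv = aΔt and Δx = v₀Δt + ½aΔt²; chain segment to segment.
0–4 s: v starts -4 cm/s; Δx = -4·4 + ½·7·4² = 40 cm; v ends 24 cm/s.
4–6 s: v starts 24 cm/s; Δx = 24·2 + ½·-12·2² = 24 cm; v ends 0 cm/s.
6–10 s: v starts 0 cm/s; Δx = 0·4 + ½·3·4² = 24 cm; v ends 12 cm/s.
10–16 s: v starts 12 cm/s; Δx = 12·6 + ½·6·6² = 180 cm; v ends 48 cm/s.
x(16) = 7 + Σ Δx = 275 cm.

275 cm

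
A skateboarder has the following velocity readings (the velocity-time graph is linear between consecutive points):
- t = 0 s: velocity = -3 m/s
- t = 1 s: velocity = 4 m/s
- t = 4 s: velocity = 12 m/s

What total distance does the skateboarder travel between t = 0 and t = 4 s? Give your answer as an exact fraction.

Distance (not displacement) is the total path length: add the absolute areas under v-t.
0–1 s: v = 0 at t = 3/7 s; triangle areas 9/14 + 8/7 = 25/14 m
1–4 s: |½(4 + 12)(3)| = 24 m
Total distance = 361/14 m

361/14 m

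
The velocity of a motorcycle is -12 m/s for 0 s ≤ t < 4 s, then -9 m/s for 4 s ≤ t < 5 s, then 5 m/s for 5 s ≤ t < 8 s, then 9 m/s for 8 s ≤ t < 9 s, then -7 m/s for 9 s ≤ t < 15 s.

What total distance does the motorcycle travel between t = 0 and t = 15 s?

Distance (not displacement) is the total path length: add the absolute areas under v-t.
0–4 s: |-12| × 4 = 48 m
4–5 s: |-9| × 1 = 9 m
5–8 s: |5| × 3 = 15 m
8–9 s: |9| × 1 = 9 m
9–15 s: |-7| × 6 = 42 m
Total distance = 123 m

123 m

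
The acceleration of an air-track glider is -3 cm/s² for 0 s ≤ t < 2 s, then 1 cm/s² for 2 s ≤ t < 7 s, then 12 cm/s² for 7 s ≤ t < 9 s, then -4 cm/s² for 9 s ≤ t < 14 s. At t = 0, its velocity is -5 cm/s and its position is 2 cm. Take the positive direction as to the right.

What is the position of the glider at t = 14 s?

On each constant-a segment, Δv = aΔt and Δx = v₀Δt + ½aΔt²; chain segment to segment.
0–2 s: v starts -5 cm/s; Δx = -5·2 + ½·-3·2² = -16 cm; v ends -11 cm/s.
2–7 s: v starts -11 cm/s; Δx = -11·5 + ½·1·5² = -42.5 cm; v ends -6 cm/s.
7–9 s: v starts -6 cm/s; Δx = -6·2 + ½·12·2² = 12 cm; v ends 18 cm/s.
9–14 s: v starts 18 cm/s; Δx = 18·5 + ½·-4·5² = 40 cm; v ends -2 cm/s.
x(14) = 2 + Σ Δx = -4.5 cm.

-4.5 cm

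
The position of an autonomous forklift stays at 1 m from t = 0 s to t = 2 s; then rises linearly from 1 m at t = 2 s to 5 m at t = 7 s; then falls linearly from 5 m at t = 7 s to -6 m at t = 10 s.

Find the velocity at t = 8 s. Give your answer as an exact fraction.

Velocity is the slope of the x-t graph on 7–10 s: (-6 − 5)/(10 − 7) = -11/3 m/s.

-11/3 m/s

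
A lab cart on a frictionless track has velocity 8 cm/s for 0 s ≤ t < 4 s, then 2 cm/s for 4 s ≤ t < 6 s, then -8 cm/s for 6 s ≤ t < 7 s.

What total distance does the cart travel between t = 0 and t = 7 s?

Total distance travelled is ∫|v| dt — sum the magnitudes of each area piece.
0–4 s: |8| × 4 = 32 cm
4–6 s: |2| × 2 = 4 cm
6–7 s: |-8| × 1 = 8 cm
Total distance = 44 cm

44 cm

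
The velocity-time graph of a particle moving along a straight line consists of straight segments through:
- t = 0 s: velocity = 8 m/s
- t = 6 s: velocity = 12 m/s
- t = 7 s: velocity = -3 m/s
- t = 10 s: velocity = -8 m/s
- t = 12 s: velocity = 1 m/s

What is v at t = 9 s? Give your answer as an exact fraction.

-19/3 m/s

On 7–10 s the graph is linear from -3 to -8 m/s: v(9) = -3 + (-8 − -3)·(9 − 7)/(10 − 7) = -19/3 m/s.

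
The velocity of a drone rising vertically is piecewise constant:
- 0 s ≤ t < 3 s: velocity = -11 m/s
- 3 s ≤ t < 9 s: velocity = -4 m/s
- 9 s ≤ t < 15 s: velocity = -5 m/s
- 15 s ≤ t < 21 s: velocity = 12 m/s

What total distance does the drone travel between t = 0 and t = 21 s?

159 m

Total distance travelled is ∫|v| dt — sum the magnitudes of each area piece.
0–3 s: |-11| × 3 = 33 m
3–9 s: |-4| × 6 = 24 m
9–15 s: |-5| × 6 = 30 m
15–21 s: |12| × 6 = 72 m
Total distance = 159 m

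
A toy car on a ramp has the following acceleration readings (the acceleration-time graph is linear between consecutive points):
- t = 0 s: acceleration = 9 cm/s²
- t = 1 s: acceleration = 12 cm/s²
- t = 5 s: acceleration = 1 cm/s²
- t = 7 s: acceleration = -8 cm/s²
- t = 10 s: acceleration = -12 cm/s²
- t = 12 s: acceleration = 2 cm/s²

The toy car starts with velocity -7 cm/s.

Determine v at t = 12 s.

-17.5 cm/s

Δv equals the area under the a-t graph; then v = v₀ + Δv.
0–1 s: ½(9 + 12)(1) = 10.5 cm/s
1–5 s: ½(12 + 1)(4) = 26 cm/s
5–7 s: ½(1 + -8)(2) = -7 cm/s
7–10 s: ½(-8 + -12)(3) = -30 cm/s
10–12 s: ½(-12 + 2)(2) = -10 cm/s
Δv = -10.5 cm/s, so v(12) = -7 + (-10.5) = -17.5 cm/s.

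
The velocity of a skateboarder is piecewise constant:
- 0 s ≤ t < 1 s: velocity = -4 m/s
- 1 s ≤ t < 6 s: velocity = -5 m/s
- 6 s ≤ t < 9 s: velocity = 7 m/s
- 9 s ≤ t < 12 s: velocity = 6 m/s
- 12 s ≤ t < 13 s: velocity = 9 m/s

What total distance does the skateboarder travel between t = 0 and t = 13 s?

Total distance travelled is ∫|v| dt — sum the magnitudes of each area piece.
0–1 s: |-4| × 1 = 4 m
1–6 s: |-5| × 5 = 25 m
6–9 s: |7| × 3 = 21 m
9–12 s: |6| × 3 = 18 m
12–13 s: |9| × 1 = 9 m
Total distance = 77 m

77 m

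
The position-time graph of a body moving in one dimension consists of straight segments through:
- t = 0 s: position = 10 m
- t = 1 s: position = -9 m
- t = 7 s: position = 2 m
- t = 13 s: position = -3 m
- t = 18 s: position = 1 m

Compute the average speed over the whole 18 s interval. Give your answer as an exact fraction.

Average speed = (total path length)/(elapsed time); on a piecewise-linear x-t graph the path length is Σ|Δx|.
0–1 s: |Δx| = |-9 − 10| = 19 m
1–7 s: |Δx| = |2 − -9| = 11 m
7–13 s: |Δx| = |-3 − 2| = 5 m
13–18 s: |Δx| = |1 − -3| = 4 m
Total path = 39 m; average speed = 39/18 = 13/6 m/s.

13/6 m/s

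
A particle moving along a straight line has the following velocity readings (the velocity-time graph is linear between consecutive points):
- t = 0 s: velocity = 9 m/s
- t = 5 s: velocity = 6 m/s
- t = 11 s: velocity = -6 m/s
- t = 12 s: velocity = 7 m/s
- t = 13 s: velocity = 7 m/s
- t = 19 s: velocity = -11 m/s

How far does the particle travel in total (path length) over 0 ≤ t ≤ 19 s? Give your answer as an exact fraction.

3670/39 m

Total distance travelled is ∫|v| dt — sum the magnitudes of each area piece.
0–5 s: |½(9 + 6)(5)| = 37.5 m
5–11 s: v = 0 at t = 8 s; triangle areas 9 + 9 = 18 m
11–12 s: v = 0 at t = 149/13 s; triangle areas 18/13 + 49/26 = 85/26 m
12–13 s: |7| × 1 = 7 m
13–19 s: v = 0 at t = 46/3 s; triangle areas 49/6 + 121/6 = 85/3 m
Total distance = 3670/39 m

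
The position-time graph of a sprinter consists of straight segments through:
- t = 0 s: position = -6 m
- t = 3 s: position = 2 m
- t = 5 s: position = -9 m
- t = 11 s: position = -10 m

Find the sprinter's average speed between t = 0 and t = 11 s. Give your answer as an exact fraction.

Average speed = (total path length)/(elapsed time); on a piecewise-linear x-t graph the path length is Σ|Δx|.
0–3 s: |Δx| = |2 − -6| = 8 m
3–5 s: |Δx| = |-9 − 2| = 11 m
5–11 s: |Δx| = |-10 − -9| = 1 m
Total path = 20 m; average speed = 20/11 = 20/11 m/s.

20/11 m/s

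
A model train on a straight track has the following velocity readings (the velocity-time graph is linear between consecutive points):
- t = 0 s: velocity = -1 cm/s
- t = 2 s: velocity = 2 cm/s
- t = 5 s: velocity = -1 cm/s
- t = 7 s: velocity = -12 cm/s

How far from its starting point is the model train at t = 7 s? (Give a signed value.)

-10.5 cm

Displacement is the signed area under the v-t curve.
0–2 s: ½(-1 + 2)(2) = 1 cm
2–5 s: ½(2 + -1)(3) = 1.5 cm
5–7 s: ½(-1 + -12)(2) = -13 cm
Net displacement = -10.5 cm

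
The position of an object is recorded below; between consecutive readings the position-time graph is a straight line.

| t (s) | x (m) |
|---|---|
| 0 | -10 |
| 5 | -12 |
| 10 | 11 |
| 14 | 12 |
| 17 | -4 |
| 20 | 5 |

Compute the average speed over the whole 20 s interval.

2.55 m/s

Average speed = (total path length)/(elapsed time); on a piecewise-linear x-t graph the path length is Σ|Δx|.
0–5 s: |Δx| = |-12 − -10| = 2 m
5–10 s: |Δx| = |11 − -12| = 23 m
10–14 s: |Δx| = |12 − 11| = 1 m
14–17 s: |Δx| = |-4 − 12| = 16 m
17–20 s: |Δx| = |5 − -4| = 9 m
Total path = 51 m; average speed = 51/20 = 2.55 m/s.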